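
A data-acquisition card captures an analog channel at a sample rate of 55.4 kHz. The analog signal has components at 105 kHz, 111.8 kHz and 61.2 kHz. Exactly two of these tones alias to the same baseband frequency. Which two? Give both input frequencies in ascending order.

61.2 kHz, 105 kHz

fs/2 = 27.7 kHz.
105 kHz mod fs = 49.6 kHz.
49.6 kHz > fs/2 = 27.7 kHz, folds to fs − 49.6 kHz = 5.8 kHz.
111.8 kHz mod fs = 1 kHz.
1 kHz ≤ fs/2 = 27.7 kHz, appears at 1 kHz.
61.2 kHz mod fs = 5.8 kHz.
5.8 kHz ≤ fs/2 = 27.7 kHz, appears at 5.8 kHz.
61.2 kHz and 105 kHz both map to 5.8 kHz.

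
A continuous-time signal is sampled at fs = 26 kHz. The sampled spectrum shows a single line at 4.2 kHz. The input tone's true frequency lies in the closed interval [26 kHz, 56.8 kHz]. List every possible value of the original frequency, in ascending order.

Frequencies that alias to 4.2 kHz are k·fs ± 4.2 kHz for integer k ≥ 0.
k=0: 4.2 kHz.
k=1: 21.8 kHz, 30.2 kHz.
k=2: 47.8 kHz, 56.2 kHz.
k=3: 73.8 kHz, 82.2 kHz.
Within [26 kHz, 56.8 kHz]: 30.2 kHz, 47.8 kHz, 56.2 kHz.

30.2 kHz, 47.8 kHz, 56.2 kHz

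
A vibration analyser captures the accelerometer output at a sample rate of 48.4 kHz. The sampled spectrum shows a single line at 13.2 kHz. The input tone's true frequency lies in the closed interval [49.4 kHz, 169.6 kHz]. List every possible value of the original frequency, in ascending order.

Frequencies that alias to 13.2 kHz are k·fs ± 13.2 kHz for integer k ≥ 0.
k=0: 13.2 kHz.
k=1: 35.2 kHz, 61.6 kHz.
k=2: 83.6 kHz, 110 kHz.
k=3: 132 kHz, 158.4 kHz.
k=4: 180.4 kHz, 206.8 kHz.
Within [49.4 kHz, 169.6 kHz]: 61.6 kHz, 83.6 kHz, 110 kHz, 132 kHz, 158.4 kHz.

61.6 kHz, 83.6 kHz, 110 kHz, 132 kHz, 158.4 kHz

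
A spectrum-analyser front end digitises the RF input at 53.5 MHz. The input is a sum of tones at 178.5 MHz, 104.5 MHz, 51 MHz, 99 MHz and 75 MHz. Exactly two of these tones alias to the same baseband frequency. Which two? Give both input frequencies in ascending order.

fs/2 = 26.75 MHz.
178.5 MHz mod fs = 18 MHz.
18 MHz ≤ fs/2 = 26.75 MHz, appears at 18 MHz.
104.5 MHz mod fs = 51 MHz.
51 MHz > fs/2 = 26.75 MHz, folds to fs − 51 MHz = 2.5 MHz.
51 MHz > fs/2 = 26.75 MHz, folds to fs − 51 MHz = 2.5 MHz.
99 MHz mod fs = 45.5 MHz.
45.5 MHz > fs/2 = 26.75 MHz, folds to fs − 45.5 MHz = 8 MHz.
75 MHz mod fs = 21.5 MHz.
21.5 MHz ≤ fs/2 = 26.75 MHz, appears at 21.5 MHz.
51 MHz and 104.5 MHz both map to 2.5 MHz.

51 MHz, 104.5 MHz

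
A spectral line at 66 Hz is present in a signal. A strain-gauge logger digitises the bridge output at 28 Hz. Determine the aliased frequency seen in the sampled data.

10 Hz

66 Hz mod fs = 10 Hz.
10 Hz ≤ fs/2 = 14 Hz, appears at 10 Hz.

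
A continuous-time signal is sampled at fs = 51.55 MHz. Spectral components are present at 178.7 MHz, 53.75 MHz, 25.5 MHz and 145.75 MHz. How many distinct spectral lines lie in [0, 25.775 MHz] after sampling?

fs/2 = 25.775 MHz.
178.7 MHz mod fs = 24.05 MHz.
24.05 MHz ≤ fs/2 = 25.775 MHz, appears at 24.05 MHz.
53.75 MHz mod fs = 2.2 MHz.
2.2 MHz ≤ fs/2 = 25.775 MHz, appears at 2.2 MHz.
25.5 MHz ≤ fs/2 = 25.775 MHz, passes unchanged.
145.75 MHz mod fs = 42.65 MHz.
42.65 MHz > fs/2 = 25.775 MHz, folds to fs − 42.65 MHz = 8.9 MHz.
Distinct values: {2.2 MHz, 8.9 MHz, 24.05 MHz, 25.5 MHz} → 4.

4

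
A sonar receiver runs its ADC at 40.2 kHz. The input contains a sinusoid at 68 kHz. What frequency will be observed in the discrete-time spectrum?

12.4 kHz

68 kHz mod fs = 27.8 kHz.
27.8 kHz > fs/2 = 20.1 kHz, folds to fs − 27.8 kHz = 12.4 kHz.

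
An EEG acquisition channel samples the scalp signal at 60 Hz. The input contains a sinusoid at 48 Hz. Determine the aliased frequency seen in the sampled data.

12 Hz

48 Hz > fs/2 = 30 Hz, folds to fs − 48 Hz = 12 Hz.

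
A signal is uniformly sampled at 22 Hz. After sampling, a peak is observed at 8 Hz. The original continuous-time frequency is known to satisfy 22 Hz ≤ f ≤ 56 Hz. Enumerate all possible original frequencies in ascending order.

30 Hz, 36 Hz, 52 Hz

Frequencies that alias to 8 Hz are k·fs ± 8 Hz for integer k ≥ 0.
k=0: 8 Hz.
k=1: 14 Hz, 30 Hz.
k=2: 36 Hz, 52 Hz.
k=3: 58 Hz, 74 Hz.
Within [22 Hz, 56 Hz]: 30 Hz, 36 Hz, 52 Hz.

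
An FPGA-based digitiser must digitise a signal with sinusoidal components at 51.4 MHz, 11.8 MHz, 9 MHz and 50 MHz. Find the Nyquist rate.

Highest-frequency component: 51.4 MHz.
Nyquist rate = 2 × 51.4 MHz = 102.8 MHz.

102.8 MHz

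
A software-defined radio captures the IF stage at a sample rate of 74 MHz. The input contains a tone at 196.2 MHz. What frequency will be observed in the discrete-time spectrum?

25.8 MHz

196.2 MHz mod fs = 48.2 MHz.
48.2 MHz > fs/2 = 37 MHz, folds to fs − 48.2 MHz = 25.8 MHz.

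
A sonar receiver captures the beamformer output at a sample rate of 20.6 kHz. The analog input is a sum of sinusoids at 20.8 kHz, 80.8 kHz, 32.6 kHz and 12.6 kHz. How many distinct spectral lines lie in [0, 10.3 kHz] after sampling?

fs/2 = 10.3 kHz.
20.8 kHz mod fs = 0.2 kHz.
0.2 kHz ≤ fs/2 = 10.3 kHz, appears at 0.2 kHz.
80.8 kHz mod fs = 19 kHz.
19 kHz > fs/2 = 10.3 kHz, folds to fs − 19 kHz = 1.6 kHz.
32.6 kHz mod fs = 12 kHz.
12 kHz > fs/2 = 10.3 kHz, folds to fs − 12 kHz = 8.6 kHz.
12.6 kHz > fs/2 = 10.3 kHz, folds to fs − 12.6 kHz = 8 kHz.
Distinct values: {0.2 kHz, 1.6 kHz, 8 kHz, 8.6 kHz} → 4.

4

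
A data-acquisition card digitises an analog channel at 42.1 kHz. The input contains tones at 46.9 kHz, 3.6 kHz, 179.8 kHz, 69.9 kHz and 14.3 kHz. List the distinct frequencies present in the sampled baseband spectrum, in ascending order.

fs/2 = 21.05 kHz.
46.9 kHz mod fs = 4.8 kHz.
4.8 kHz ≤ fs/2 = 21.05 kHz, appears at 4.8 kHz.
3.6 kHz ≤ fs/2 = 21.05 kHz, passes unchanged.
179.8 kHz mod fs = 11.4 kHz.
11.4 kHz ≤ fs/2 = 21.05 kHz, appears at 11.4 kHz.
69.9 kHz mod fs = 27.8 kHz.
27.8 kHz > fs/2 = 21.05 kHz, folds to fs − 27.8 kHz = 14.3 kHz.
14.3 kHz ≤ fs/2 = 21.05 kHz, passes unchanged.
Distinct values: {3.6 kHz, 4.8 kHz, 11.4 kHz, 14.3 kHz}.

3.6 kHz, 4.8 kHz, 11.4 kHz, 14.3 kHz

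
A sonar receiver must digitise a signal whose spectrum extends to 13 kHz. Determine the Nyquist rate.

26 kHz

Nyquist rate = 2 × 13 kHz = 26 kHz.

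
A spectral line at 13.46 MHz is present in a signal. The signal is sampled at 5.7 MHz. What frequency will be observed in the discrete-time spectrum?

2.06 MHz

13.46 MHz mod fs = 2.06 MHz.
2.06 MHz ≤ fs/2 = 2.85 MHz, appears at 2.06 MHz.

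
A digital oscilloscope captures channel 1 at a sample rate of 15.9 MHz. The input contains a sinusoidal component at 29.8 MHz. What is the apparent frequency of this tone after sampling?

29.8 MHz mod fs = 13.9 MHz.
13.9 MHz > fs/2 = 7.95 MHz, folds to fs − 13.9 MHz = 2 MHz.

2 MHz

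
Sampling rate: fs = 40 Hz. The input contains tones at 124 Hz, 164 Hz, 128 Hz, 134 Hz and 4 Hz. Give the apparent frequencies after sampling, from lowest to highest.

fs/2 = 20 Hz.
124 Hz mod fs = 4 Hz.
4 Hz ≤ fs/2 = 20 Hz, appears at 4 Hz.
164 Hz mod fs = 4 Hz.
4 Hz ≤ fs/2 = 20 Hz, appears at 4 Hz.
128 Hz mod fs = 8 Hz.
8 Hz ≤ fs/2 = 20 Hz, appears at 8 Hz.
134 Hz mod fs = 14 Hz.
14 Hz ≤ fs/2 = 20 Hz, appears at 14 Hz.
4 Hz ≤ fs/2 = 20 Hz, passes unchanged.
Distinct values: {4 Hz, 8 Hz, 14 Hz}.

4 Hz, 8 Hz, 14 Hz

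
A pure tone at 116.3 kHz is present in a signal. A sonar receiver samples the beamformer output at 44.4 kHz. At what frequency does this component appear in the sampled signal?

16.9 kHz

116.3 kHz mod fs = 27.5 kHz.
27.5 kHz > fs/2 = 22.2 kHz, folds to fs − 27.5 kHz = 16.9 kHz.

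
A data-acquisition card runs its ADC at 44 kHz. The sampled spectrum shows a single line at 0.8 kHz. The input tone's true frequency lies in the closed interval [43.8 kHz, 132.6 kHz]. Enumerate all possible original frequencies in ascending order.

44.8 kHz, 87.2 kHz, 88.8 kHz, 131.2 kHz

Frequencies that alias to 0.8 kHz are k·fs ± 0.8 kHz for integer k ≥ 0.
k=0: 0.8 kHz.
k=1: 43.2 kHz, 44.8 kHz.
k=2: 87.2 kHz, 88.8 kHz.
k=3: 131.2 kHz, 132.8 kHz.
k=4: 175.2 kHz, 176.8 kHz.
Within [43.8 kHz, 132.6 kHz]: 44.8 kHz, 87.2 kHz, 88.8 kHz, 131.2 kHz.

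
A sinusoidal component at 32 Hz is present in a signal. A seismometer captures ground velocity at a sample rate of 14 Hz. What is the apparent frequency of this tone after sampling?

4 Hz

32 Hz mod fs = 4 Hz.
4 Hz ≤ fs/2 = 7 Hz, appears at 4 Hz.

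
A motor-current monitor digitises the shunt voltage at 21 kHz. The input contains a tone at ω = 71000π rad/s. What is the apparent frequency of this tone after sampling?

ω = 71000π rad/s → f = ω/(2π) = 35500 Hz = 35.5 kHz.
35.5 kHz mod fs = 14.5 kHz.
14.5 kHz > fs/2 = 10.5 kHz, folds to fs − 14.5 kHz = 6.5 kHz.

6.5 kHz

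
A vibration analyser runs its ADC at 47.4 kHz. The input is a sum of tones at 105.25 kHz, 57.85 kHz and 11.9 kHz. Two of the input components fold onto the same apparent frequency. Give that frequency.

10.45 kHz

fs/2 = 23.7 kHz.
105.25 kHz mod fs = 10.45 kHz.
10.45 kHz ≤ fs/2 = 23.7 kHz, appears at 10.45 kHz.
57.85 kHz mod fs = 10.45 kHz.
10.45 kHz ≤ fs/2 = 23.7 kHz, appears at 10.45 kHz.
11.9 kHz ≤ fs/2 = 23.7 kHz, passes unchanged.
57.85 kHz and 105.25 kHz both map to 10.45 kHz.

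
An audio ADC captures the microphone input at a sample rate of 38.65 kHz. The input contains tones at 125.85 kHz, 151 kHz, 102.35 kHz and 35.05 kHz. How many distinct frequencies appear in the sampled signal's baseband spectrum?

3

fs/2 = 19.325 kHz.
125.85 kHz mod fs = 9.9 kHz.
9.9 kHz ≤ fs/2 = 19.325 kHz, appears at 9.9 kHz.
151 kHz mod fs = 35.05 kHz.
35.05 kHz > fs/2 = 19.325 kHz, folds to fs − 35.05 kHz = 3.6 kHz.
102.35 kHz mod fs = 25.05 kHz.
25.05 kHz > fs/2 = 19.325 kHz, folds to fs − 25.05 kHz = 13.6 kHz.
35.05 kHz > fs/2 = 19.325 kHz, folds to fs − 35.05 kHz = 3.6 kHz.
Distinct values: {3.6 kHz, 9.9 kHz, 13.6 kHz} → 3.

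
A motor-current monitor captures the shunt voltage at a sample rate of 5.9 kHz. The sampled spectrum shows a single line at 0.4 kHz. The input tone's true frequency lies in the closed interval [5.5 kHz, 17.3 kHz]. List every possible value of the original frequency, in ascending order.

Frequencies that alias to 0.4 kHz are k·fs ± 0.4 kHz for integer k ≥ 0.
k=0: 0.4 kHz.
k=1: 5.5 kHz, 6.3 kHz.
k=2: 11.4 kHz, 12.2 kHz.
k=3: 17.3 kHz, 18.1 kHz.
k=4: 23.2 kHz, 24 kHz.
Within [5.5 kHz, 17.3 kHz]: 5.5 kHz, 6.3 kHz, 11.4 kHz, 12.2 kHz, 17.3 kHz.

5.5 kHz, 6.3 kHz, 11.4 kHz, 12.2 kHz, 17.3 kHz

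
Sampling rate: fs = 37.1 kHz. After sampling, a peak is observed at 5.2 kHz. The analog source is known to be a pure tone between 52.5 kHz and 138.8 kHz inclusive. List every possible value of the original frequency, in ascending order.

Frequencies that alias to 5.2 kHz are k·fs ± 5.2 kHz for integer k ≥ 0.
k=0: 5.2 kHz.
k=1: 31.9 kHz, 42.3 kHz.
k=2: 69 kHz, 79.4 kHz.
k=3: 106.1 kHz, 116.5 kHz.
k=4: 143.2 kHz, 153.6 kHz.
Within [52.5 kHz, 138.8 kHz]: 69 kHz, 79.4 kHz, 106.1 kHz, 116.5 kHz.

69 kHz, 79.4 kHz, 106.1 kHz, 116.5 kHz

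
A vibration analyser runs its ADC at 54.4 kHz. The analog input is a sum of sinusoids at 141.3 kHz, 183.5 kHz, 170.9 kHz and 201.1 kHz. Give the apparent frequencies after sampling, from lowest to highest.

7.7 kHz, 16.5 kHz, 20.3 kHz, 21.9 kHz

fs/2 = 27.2 kHz.
141.3 kHz mod fs = 32.5 kHz.
32.5 kHz > fs/2 = 27.2 kHz, folds to fs − 32.5 kHz = 21.9 kHz.
183.5 kHz mod fs = 20.3 kHz.
20.3 kHz ≤ fs/2 = 27.2 kHz, appears at 20.3 kHz.
170.9 kHz mod fs = 7.7 kHz.
7.7 kHz ≤ fs/2 = 27.2 kHz, appears at 7.7 kHz.
201.1 kHz mod fs = 37.9 kHz.
37.9 kHz > fs/2 = 27.2 kHz, folds to fs − 37.9 kHz = 16.5 kHz.
Distinct values: {7.7 kHz, 16.5 kHz, 20.3 kHz, 21.9 kHz}.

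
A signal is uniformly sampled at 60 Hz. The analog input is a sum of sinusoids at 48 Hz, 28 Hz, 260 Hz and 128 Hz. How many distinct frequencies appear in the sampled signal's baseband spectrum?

fs/2 = 30 Hz.
48 Hz > fs/2 = 30 Hz, folds to fs − 48 Hz = 12 Hz.
28 Hz ≤ fs/2 = 30 Hz, passes unchanged.
260 Hz mod fs = 20 Hz.
20 Hz ≤ fs/2 = 30 Hz, appears at 20 Hz.
128 Hz mod fs = 8 Hz.
8 Hz ≤ fs/2 = 30 Hz, appears at 8 Hz.
Distinct values: {8 Hz, 12 Hz, 20 Hz, 28 Hz} → 4.

4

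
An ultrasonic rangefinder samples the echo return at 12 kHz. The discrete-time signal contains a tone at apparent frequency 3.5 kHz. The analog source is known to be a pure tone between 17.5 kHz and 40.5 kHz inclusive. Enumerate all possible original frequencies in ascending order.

Frequencies that alias to 3.5 kHz are k·fs ± 3.5 kHz for integer k ≥ 0.
k=0: 3.5 kHz.
k=1: 8.5 kHz, 15.5 kHz.
k=2: 20.5 kHz, 27.5 kHz.
k=3: 32.5 kHz, 39.5 kHz.
k=4: 44.5 kHz, 51.5 kHz.
Within [17.5 kHz, 40.5 kHz]: 20.5 kHz, 27.5 kHz, 32.5 kHz, 39.5 kHz.

20.5 kHz, 27.5 kHz, 32.5 kHz, 39.5 kHz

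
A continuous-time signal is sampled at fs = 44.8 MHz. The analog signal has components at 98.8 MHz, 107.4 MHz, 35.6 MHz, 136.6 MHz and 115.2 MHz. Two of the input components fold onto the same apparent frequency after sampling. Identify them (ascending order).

fs/2 = 22.4 MHz.
98.8 MHz mod fs = 9.2 MHz.
9.2 MHz ≤ fs/2 = 22.4 MHz, appears at 9.2 MHz.
107.4 MHz mod fs = 17.8 MHz.
17.8 MHz ≤ fs/2 = 22.4 MHz, appears at 17.8 MHz.
35.6 MHz > fs/2 = 22.4 MHz, folds to fs − 35.6 MHz = 9.2 MHz.
136.6 MHz mod fs = 2.2 MHz.
2.2 MHz ≤ fs/2 = 22.4 MHz, appears at 2.2 MHz.
115.2 MHz mod fs = 25.6 MHz.
25.6 MHz > fs/2 = 22.4 MHz, folds to fs − 25.6 MHz = 19.2 MHz.
35.6 MHz and 98.8 MHz both map to 9.2 MHz.

35.6 MHz, 98.8 MHz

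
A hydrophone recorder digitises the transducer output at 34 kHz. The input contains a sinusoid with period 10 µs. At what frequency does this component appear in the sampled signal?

2 kHz

T = 10 µs → f = 1/T = 100 kHz.
100 kHz mod fs = 32 kHz.
32 kHz > fs/2 = 17 kHz, folds to fs − 32 kHz = 2 kHz.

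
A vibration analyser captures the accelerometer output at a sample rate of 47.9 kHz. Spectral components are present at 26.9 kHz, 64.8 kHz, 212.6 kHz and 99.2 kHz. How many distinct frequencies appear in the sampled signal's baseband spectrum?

3

fs/2 = 23.95 kHz.
26.9 kHz > fs/2 = 23.95 kHz, folds to fs − 26.9 kHz = 21 kHz.
64.8 kHz mod fs = 16.9 kHz.
16.9 kHz ≤ fs/2 = 23.95 kHz, appears at 16.9 kHz.
212.6 kHz mod fs = 21 kHz.
21 kHz ≤ fs/2 = 23.95 kHz, appears at 21 kHz.
99.2 kHz mod fs = 3.4 kHz.
3.4 kHz ≤ fs/2 = 23.95 kHz, appears at 3.4 kHz.
Distinct values: {3.4 kHz, 16.9 kHz, 21 kHz} → 3.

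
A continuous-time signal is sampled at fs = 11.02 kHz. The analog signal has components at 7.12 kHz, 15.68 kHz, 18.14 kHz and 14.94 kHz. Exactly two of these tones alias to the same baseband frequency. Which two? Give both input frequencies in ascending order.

fs/2 = 5.51 kHz.
7.12 kHz > fs/2 = 5.51 kHz, folds to fs − 7.12 kHz = 3.9 kHz.
15.68 kHz mod fs = 4.66 kHz.
4.66 kHz ≤ fs/2 = 5.51 kHz, appears at 4.66 kHz.
18.14 kHz mod fs = 7.12 kHz.
7.12 kHz > fs/2 = 5.51 kHz, folds to fs − 7.12 kHz = 3.9 kHz.
14.94 kHz mod fs = 3.92 kHz.
3.92 kHz ≤ fs/2 = 5.51 kHz, appears at 3.92 kHz.
7.12 kHz and 18.14 kHz both map to 3.9 kHz.

7.12 kHz, 18.14 kHz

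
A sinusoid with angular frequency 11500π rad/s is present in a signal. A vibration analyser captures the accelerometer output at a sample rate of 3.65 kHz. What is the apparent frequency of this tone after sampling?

ω = 11500π rad/s → f = ω/(2π) = 5750 Hz = 5.75 kHz.
5.75 kHz mod fs = 2.1 kHz.
2.1 kHz > fs/2 = 1.825 kHz, folds to fs − 2.1 kHz = 1.55 kHz.

1.55 kHz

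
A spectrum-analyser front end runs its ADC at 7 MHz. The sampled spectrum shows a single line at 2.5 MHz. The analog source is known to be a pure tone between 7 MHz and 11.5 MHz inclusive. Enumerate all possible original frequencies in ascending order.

9.5 MHz, 11.5 MHz

Frequencies that alias to 2.5 MHz are k·fs ± 2.5 MHz for integer k ≥ 0.
k=0: 2.5 MHz.
k=1: 4.5 MHz, 9.5 MHz.
k=2: 11.5 MHz, 16.5 MHz.
k=3: 18.5 MHz, 23.5 MHz.
Within [7 MHz, 11.5 MHz]: 9.5 MHz, 11.5 MHz.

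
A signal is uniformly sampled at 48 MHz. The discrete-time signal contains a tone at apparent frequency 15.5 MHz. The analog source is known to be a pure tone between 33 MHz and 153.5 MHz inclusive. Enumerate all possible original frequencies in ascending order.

63.5 MHz, 80.5 MHz, 111.5 MHz, 128.5 MHz

Frequencies that alias to 15.5 MHz are k·fs ± 15.5 MHz for integer k ≥ 0.
k=0: 15.5 MHz.
k=1: 32.5 MHz, 63.5 MHz.
k=2: 80.5 MHz, 111.5 MHz.
k=3: 128.5 MHz, 159.5 MHz.
k=4: 176.5 MHz, 207.5 MHz.
Within [33 MHz, 153.5 MHz]: 63.5 MHz, 80.5 MHz, 111.5 MHz, 128.5 MHz.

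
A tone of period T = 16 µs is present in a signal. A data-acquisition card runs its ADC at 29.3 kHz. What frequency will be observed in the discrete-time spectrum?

T = 16 µs → f = 1/T = 62.5 kHz.
62.5 kHz mod fs = 3.9 kHz.
3.9 kHz ≤ fs/2 = 14.65 kHz, appears at 3.9 kHz.

3.9 kHz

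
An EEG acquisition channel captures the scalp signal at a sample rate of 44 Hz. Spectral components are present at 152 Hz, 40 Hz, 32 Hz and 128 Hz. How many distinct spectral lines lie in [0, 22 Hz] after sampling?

fs/2 = 22 Hz.
152 Hz mod fs = 20 Hz.
20 Hz ≤ fs/2 = 22 Hz, appears at 20 Hz.
40 Hz > fs/2 = 22 Hz, folds to fs − 40 Hz = 4 Hz.
32 Hz > fs/2 = 22 Hz, folds to fs − 32 Hz = 12 Hz.
128 Hz mod fs = 40 Hz.
40 Hz > fs/2 = 22 Hz, folds to fs − 40 Hz = 4 Hz.
Distinct values: {4 Hz, 12 Hz, 20 Hz} → 3.

3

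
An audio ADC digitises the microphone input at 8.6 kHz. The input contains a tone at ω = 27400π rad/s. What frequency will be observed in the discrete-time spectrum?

3.5 kHz

ω = 27400π rad/s → f = ω/(2π) = 13700 Hz = 13.7 kHz.
13.7 kHz mod fs = 5.1 kHz.
5.1 kHz > fs/2 = 4.3 kHz, folds to fs − 5.1 kHz = 3.5 kHz.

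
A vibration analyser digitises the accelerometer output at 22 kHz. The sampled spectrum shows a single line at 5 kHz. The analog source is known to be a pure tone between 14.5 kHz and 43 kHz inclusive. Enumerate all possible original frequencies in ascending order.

17 kHz, 27 kHz, 39 kHz

Frequencies that alias to 5 kHz are k·fs ± 5 kHz for integer k ≥ 0.
k=0: 5 kHz.
k=1: 17 kHz, 27 kHz.
k=2: 39 kHz, 49 kHz.
k=3: 61 kHz, 71 kHz.
Within [14.5 kHz, 43 kHz]: 17 kHz, 27 kHz, 39 kHz.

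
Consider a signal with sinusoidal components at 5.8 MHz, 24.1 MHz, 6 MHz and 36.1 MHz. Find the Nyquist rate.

72.2 MHz

Highest-frequency component: 36.1 MHz.
Nyquist rate = 2 × 36.1 MHz = 72.2 MHz.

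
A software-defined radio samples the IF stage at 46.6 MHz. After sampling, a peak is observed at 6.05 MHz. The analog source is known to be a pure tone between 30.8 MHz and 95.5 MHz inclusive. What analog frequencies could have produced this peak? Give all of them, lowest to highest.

40.55 MHz, 52.65 MHz, 87.15 MHz

Frequencies that alias to 6.05 MHz are k·fs ± 6.05 MHz for integer k ≥ 0.
k=0: 6.05 MHz.
k=1: 40.55 MHz, 52.65 MHz.
k=2: 87.15 MHz, 99.25 MHz.
k=3: 133.75 MHz, 145.85 MHz.
Within [30.8 MHz, 95.5 MHz]: 40.55 MHz, 52.65 MHz, 87.15 MHz.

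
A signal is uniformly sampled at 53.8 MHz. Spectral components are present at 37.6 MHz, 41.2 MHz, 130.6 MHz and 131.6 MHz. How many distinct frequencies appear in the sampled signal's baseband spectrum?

4

fs/2 = 26.9 MHz.
37.6 MHz > fs/2 = 26.9 MHz, folds to fs − 37.6 MHz = 16.2 MHz.
41.2 MHz > fs/2 = 26.9 MHz, folds to fs − 41.2 MHz = 12.6 MHz.
130.6 MHz mod fs = 23 MHz.
23 MHz ≤ fs/2 = 26.9 MHz, appears at 23 MHz.
131.6 MHz mod fs = 24 MHz.
24 MHz ≤ fs/2 = 26.9 MHz, appears at 24 MHz.
Distinct values: {12.6 MHz, 16.2 MHz, 23 MHz, 24 MHz} → 4.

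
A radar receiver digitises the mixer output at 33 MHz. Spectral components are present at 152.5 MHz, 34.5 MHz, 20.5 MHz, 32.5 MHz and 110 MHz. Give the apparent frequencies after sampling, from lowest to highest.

0.5 MHz, 1.5 MHz, 11 MHz, 12.5 MHz

fs/2 = 16.5 MHz.
152.5 MHz mod fs = 20.5 MHz.
20.5 MHz > fs/2 = 16.5 MHz, folds to fs − 20.5 MHz = 12.5 MHz.
34.5 MHz mod fs = 1.5 MHz.
1.5 MHz ≤ fs/2 = 16.5 MHz, appears at 1.5 MHz.
20.5 MHz > fs/2 = 16.5 MHz, folds to fs − 20.5 MHz = 12.5 MHz.
32.5 MHz > fs/2 = 16.5 MHz, folds to fs − 32.5 MHz = 0.5 MHz.
110 MHz mod fs = 11 MHz.
11 MHz ≤ fs/2 = 16.5 MHz, appears at 11 MHz.
Distinct values: {0.5 MHz, 1.5 MHz, 11 MHz, 12.5 MHz}.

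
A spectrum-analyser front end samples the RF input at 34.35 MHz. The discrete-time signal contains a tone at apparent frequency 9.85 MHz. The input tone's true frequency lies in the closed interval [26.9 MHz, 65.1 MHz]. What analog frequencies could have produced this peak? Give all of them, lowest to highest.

Frequencies that alias to 9.85 MHz are k·fs ± 9.85 MHz for integer k ≥ 0.
k=0: 9.85 MHz.
k=1: 24.5 MHz, 44.2 MHz.
k=2: 58.85 MHz, 78.55 MHz.
k=3: 93.2 MHz, 112.9 MHz.
Within [26.9 MHz, 65.1 MHz]: 44.2 MHz, 58.85 MHz.

44.2 MHz, 58.85 MHz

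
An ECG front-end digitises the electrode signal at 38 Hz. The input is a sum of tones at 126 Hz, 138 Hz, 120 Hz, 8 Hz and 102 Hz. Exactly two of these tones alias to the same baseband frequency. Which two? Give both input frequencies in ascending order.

fs/2 = 19 Hz.
126 Hz mod fs = 12 Hz.
12 Hz ≤ fs/2 = 19 Hz, appears at 12 Hz.
138 Hz mod fs = 24 Hz.
24 Hz > fs/2 = 19 Hz, folds to fs − 24 Hz = 14 Hz.
120 Hz mod fs = 6 Hz.
6 Hz ≤ fs/2 = 19 Hz, appears at 6 Hz.
8 Hz ≤ fs/2 = 19 Hz, passes unchanged.
102 Hz mod fs = 26 Hz.
26 Hz > fs/2 = 19 Hz, folds to fs − 26 Hz = 12 Hz.
102 Hz and 126 Hz both map to 12 Hz.

102 Hz, 126 Hz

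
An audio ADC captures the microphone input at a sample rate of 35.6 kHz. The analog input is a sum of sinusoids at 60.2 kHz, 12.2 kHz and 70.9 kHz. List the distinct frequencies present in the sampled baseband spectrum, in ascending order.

fs/2 = 17.8 kHz.
60.2 kHz mod fs = 24.6 kHz.
24.6 kHz > fs/2 = 17.8 kHz, folds to fs − 24.6 kHz = 11 kHz.
12.2 kHz ≤ fs/2 = 17.8 kHz, passes unchanged.
70.9 kHz mod fs = 35.3 kHz.
35.3 kHz > fs/2 = 17.8 kHz, folds to fs − 35.3 kHz = 0.3 kHz.
Distinct values: {0.3 kHz, 11 kHz, 12.2 kHz}.

0.3 kHz, 11 kHz, 12.2 kHz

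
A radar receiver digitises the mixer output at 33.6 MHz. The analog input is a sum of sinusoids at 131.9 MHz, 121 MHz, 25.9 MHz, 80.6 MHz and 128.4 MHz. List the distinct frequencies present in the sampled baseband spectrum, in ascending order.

fs/2 = 16.8 MHz.
131.9 MHz mod fs = 31.1 MHz.
31.1 MHz > fs/2 = 16.8 MHz, folds to fs − 31.1 MHz = 2.5 MHz.
121 MHz mod fs = 20.2 MHz.
20.2 MHz > fs/2 = 16.8 MHz, folds to fs − 20.2 MHz = 13.4 MHz.
25.9 MHz > fs/2 = 16.8 MHz, folds to fs − 25.9 MHz = 7.7 MHz.
80.6 MHz mod fs = 13.4 MHz.
13.4 MHz ≤ fs/2 = 16.8 MHz, appears at 13.4 MHz.
128.4 MHz mod fs = 27.6 MHz.
27.6 MHz > fs/2 = 16.8 MHz, folds to fs − 27.6 MHz = 6 MHz.
Distinct values: {2.5 MHz, 6 MHz, 7.7 MHz, 13.4 MHz}.

2.5 MHz, 6 MHz, 7.7 MHz, 13.4 MHz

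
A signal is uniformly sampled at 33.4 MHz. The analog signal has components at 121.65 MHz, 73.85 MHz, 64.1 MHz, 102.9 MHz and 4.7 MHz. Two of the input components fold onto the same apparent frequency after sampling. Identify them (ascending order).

64.1 MHz, 102.9 MHz

fs/2 = 16.7 MHz.
121.65 MHz mod fs = 21.45 MHz.
21.45 MHz > fs/2 = 16.7 MHz, folds to fs − 21.45 MHz = 11.95 MHz.
73.85 MHz mod fs = 7.05 MHz.
7.05 MHz ≤ fs/2 = 16.7 MHz, appears at 7.05 MHz.
64.1 MHz mod fs = 30.7 MHz.
30.7 MHz > fs/2 = 16.7 MHz, folds to fs − 30.7 MHz = 2.7 MHz.
102.9 MHz mod fs = 2.7 MHz.
2.7 MHz ≤ fs/2 = 16.7 MHz, appears at 2.7 MHz.
4.7 MHz ≤ fs/2 = 16.7 MHz, passes unchanged.
64.1 MHz and 102.9 MHz both map to 2.7 MHz.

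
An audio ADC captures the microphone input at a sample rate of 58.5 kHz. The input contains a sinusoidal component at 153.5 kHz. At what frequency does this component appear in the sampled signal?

153.5 kHz mod fs = 36.5 kHz.
36.5 kHz > fs/2 = 29.25 kHz, folds to fs − 36.5 kHz = 22 kHz.

22 kHz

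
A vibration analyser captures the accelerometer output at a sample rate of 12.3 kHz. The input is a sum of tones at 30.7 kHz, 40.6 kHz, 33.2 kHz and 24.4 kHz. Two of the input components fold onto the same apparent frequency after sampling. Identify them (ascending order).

fs/2 = 6.15 kHz.
30.7 kHz mod fs = 6.1 kHz.
6.1 kHz ≤ fs/2 = 6.15 kHz, appears at 6.1 kHz.
40.6 kHz mod fs = 3.7 kHz.
3.7 kHz ≤ fs/2 = 6.15 kHz, appears at 3.7 kHz.
33.2 kHz mod fs = 8.6 kHz.
8.6 kHz > fs/2 = 6.15 kHz, folds to fs − 8.6 kHz = 3.7 kHz.
24.4 kHz mod fs = 12.1 kHz.
12.1 kHz > fs/2 = 6.15 kHz, folds to fs − 12.1 kHz = 0.2 kHz.
33.2 kHz and 40.6 kHz both map to 3.7 kHz.

33.2 kHz, 40.6 kHz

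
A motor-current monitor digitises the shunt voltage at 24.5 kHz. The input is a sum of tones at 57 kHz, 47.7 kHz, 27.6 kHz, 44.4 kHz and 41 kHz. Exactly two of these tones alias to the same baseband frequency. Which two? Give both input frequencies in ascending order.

fs/2 = 12.25 kHz.
57 kHz mod fs = 8 kHz.
8 kHz ≤ fs/2 = 12.25 kHz, appears at 8 kHz.
47.7 kHz mod fs = 23.2 kHz.
23.2 kHz > fs/2 = 12.25 kHz, folds to fs − 23.2 kHz = 1.3 kHz.
27.6 kHz mod fs = 3.1 kHz.
3.1 kHz ≤ fs/2 = 12.25 kHz, appears at 3.1 kHz.
44.4 kHz mod fs = 19.9 kHz.
19.9 kHz > fs/2 = 12.25 kHz, folds to fs − 19.9 kHz = 4.6 kHz.
41 kHz mod fs = 16.5 kHz.
16.5 kHz > fs/2 = 12.25 kHz, folds to fs − 16.5 kHz = 8 kHz.
41 kHz and 57 kHz both map to 8 kHz.

41 kHz, 57 kHz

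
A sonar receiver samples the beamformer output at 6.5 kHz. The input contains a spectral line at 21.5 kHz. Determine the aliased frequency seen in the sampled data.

21.5 kHz mod fs = 2 kHz.
2 kHz ≤ fs/2 = 3.25 kHz, appears at 2 kHz.

2 kHz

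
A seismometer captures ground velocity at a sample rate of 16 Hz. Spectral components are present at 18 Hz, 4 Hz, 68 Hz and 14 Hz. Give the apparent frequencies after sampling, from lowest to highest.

fs/2 = 8 Hz.
18 Hz mod fs = 2 Hz.
2 Hz ≤ fs/2 = 8 Hz, appears at 2 Hz.
4 Hz ≤ fs/2 = 8 Hz, passes unchanged.
68 Hz mod fs = 4 Hz.
4 Hz ≤ fs/2 = 8 Hz, appears at 4 Hz.
14 Hz > fs/2 = 8 Hz, folds to fs − 14 Hz = 2 Hz.
Distinct values: {2 Hz, 4 Hz}.

2 Hz, 4 Hz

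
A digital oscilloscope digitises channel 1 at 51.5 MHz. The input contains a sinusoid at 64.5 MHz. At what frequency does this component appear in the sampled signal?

13 MHz

64.5 MHz mod fs = 13 MHz.
13 MHz ≤ fs/2 = 25.75 MHz, appears at 13 MHz.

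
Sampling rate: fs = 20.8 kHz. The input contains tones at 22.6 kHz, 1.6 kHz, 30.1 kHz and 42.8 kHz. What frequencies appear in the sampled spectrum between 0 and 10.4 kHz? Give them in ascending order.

fs/2 = 10.4 kHz.
22.6 kHz mod fs = 1.8 kHz.
1.8 kHz ≤ fs/2 = 10.4 kHz, appears at 1.8 kHz.
1.6 kHz ≤ fs/2 = 10.4 kHz, passes unchanged.
30.1 kHz mod fs = 9.3 kHz.
9.3 kHz ≤ fs/2 = 10.4 kHz, appears at 9.3 kHz.
42.8 kHz mod fs = 1.2 kHz.
1.2 kHz ≤ fs/2 = 10.4 kHz, appears at 1.2 kHz.
Distinct values: {1.2 kHz, 1.6 kHz, 1.8 kHz, 9.3 kHz}.

1.2 kHz, 1.6 kHz, 1.8 kHz, 9.3 kHz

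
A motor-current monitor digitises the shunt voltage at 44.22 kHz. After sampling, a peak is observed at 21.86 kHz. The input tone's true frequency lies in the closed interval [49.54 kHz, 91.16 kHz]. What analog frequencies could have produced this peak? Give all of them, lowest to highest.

Frequencies that alias to 21.86 kHz are k·fs ± 21.86 kHz for integer k ≥ 0.
k=0: 21.86 kHz.
k=1: 22.36 kHz, 66.08 kHz.
k=2: 66.58 kHz, 110.3 kHz.
k=3: 110.8 kHz, 154.52 kHz.
Within [49.54 kHz, 91.16 kHz]: 66.08 kHz, 66.58 kHz.

66.08 kHz, 66.58 kHz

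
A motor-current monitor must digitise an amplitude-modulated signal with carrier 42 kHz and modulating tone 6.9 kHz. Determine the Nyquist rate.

97.8 kHz

AM sidebands sit at fc ± fm = 35.1 kHz and 48.9 kHz.
Highest-frequency component: 48.9 kHz.
Nyquist rate = 2 × 48.9 kHz = 97.8 kHz.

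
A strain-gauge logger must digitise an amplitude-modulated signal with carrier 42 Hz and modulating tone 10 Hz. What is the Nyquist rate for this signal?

104 Hz

AM sidebands sit at fc ± fm = 32 Hz and 52 Hz.
Highest-frequency component: 52 Hz.
Nyquist rate = 2 × 52 Hz = 104 Hz.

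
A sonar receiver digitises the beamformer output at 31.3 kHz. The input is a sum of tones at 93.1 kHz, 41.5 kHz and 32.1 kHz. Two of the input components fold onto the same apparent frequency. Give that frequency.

fs/2 = 15.65 kHz.
93.1 kHz mod fs = 30.5 kHz.
30.5 kHz > fs/2 = 15.65 kHz, folds to fs − 30.5 kHz = 0.8 kHz.
41.5 kHz mod fs = 10.2 kHz.
10.2 kHz ≤ fs/2 = 15.65 kHz, appears at 10.2 kHz.
32.1 kHz mod fs = 0.8 kHz.
0.8 kHz ≤ fs/2 = 15.65 kHz, appears at 0.8 kHz.
32.1 kHz and 93.1 kHz both map to 0.8 kHz.

0.8 kHz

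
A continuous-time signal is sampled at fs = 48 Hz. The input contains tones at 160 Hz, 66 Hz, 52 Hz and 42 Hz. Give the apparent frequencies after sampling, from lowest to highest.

4 Hz, 6 Hz, 16 Hz, 18 Hz

fs/2 = 24 Hz.
160 Hz mod fs = 16 Hz.
16 Hz ≤ fs/2 = 24 Hz, appears at 16 Hz.
66 Hz mod fs = 18 Hz.
18 Hz ≤ fs/2 = 24 Hz, appears at 18 Hz.
52 Hz mod fs = 4 Hz.
4 Hz ≤ fs/2 = 24 Hz, appears at 4 Hz.
42 Hz > fs/2 = 24 Hz, folds to fs − 42 Hz = 6 Hz.
Distinct values: {4 Hz, 6 Hz, 16 Hz, 18 Hz}.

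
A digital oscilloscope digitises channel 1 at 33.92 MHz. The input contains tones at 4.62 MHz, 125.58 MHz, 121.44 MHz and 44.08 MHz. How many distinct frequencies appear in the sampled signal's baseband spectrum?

fs/2 = 16.96 MHz.
4.62 MHz ≤ fs/2 = 16.96 MHz, passes unchanged.
125.58 MHz mod fs = 23.82 MHz.
23.82 MHz > fs/2 = 16.96 MHz, folds to fs − 23.82 MHz = 10.1 MHz.
121.44 MHz mod fs = 19.68 MHz.
19.68 MHz > fs/2 = 16.96 MHz, folds to fs − 19.68 MHz = 14.24 MHz.
44.08 MHz mod fs = 10.16 MHz.
10.16 MHz ≤ fs/2 = 16.96 MHz, appears at 10.16 MHz.
Distinct values: {4.62 MHz, 10.1 MHz, 10.16 MHz, 14.24 MHz} → 4.

4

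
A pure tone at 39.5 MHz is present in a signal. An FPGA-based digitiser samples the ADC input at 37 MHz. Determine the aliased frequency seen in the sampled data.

2.5 MHz

39.5 MHz mod fs = 2.5 MHz.
2.5 MHz ≤ fs/2 = 18.5 MHz, appears at 2.5 MHz.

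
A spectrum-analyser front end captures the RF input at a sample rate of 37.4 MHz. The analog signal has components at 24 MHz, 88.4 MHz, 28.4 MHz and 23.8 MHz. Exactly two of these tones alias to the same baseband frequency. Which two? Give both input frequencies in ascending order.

23.8 MHz, 88.4 MHz

fs/2 = 18.7 MHz.
24 MHz > fs/2 = 18.7 MHz, folds to fs − 24 MHz = 13.4 MHz.
88.4 MHz mod fs = 13.6 MHz.
13.6 MHz ≤ fs/2 = 18.7 MHz, appears at 13.6 MHz.
28.4 MHz > fs/2 = 18.7 MHz, folds to fs − 28.4 MHz = 9 MHz.
23.8 MHz > fs/2 = 18.7 MHz, folds to fs − 23.8 MHz = 13.6 MHz.
23.8 MHz and 88.4 MHz both map to 13.6 MHz.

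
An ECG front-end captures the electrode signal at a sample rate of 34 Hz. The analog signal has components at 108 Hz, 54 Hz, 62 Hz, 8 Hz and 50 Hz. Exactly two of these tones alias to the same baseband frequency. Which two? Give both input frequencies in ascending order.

fs/2 = 17 Hz.
108 Hz mod fs = 6 Hz.
6 Hz ≤ fs/2 = 17 Hz, appears at 6 Hz.
54 Hz mod fs = 20 Hz.
20 Hz > fs/2 = 17 Hz, folds to fs − 20 Hz = 14 Hz.
62 Hz mod fs = 28 Hz.
28 Hz > fs/2 = 17 Hz, folds to fs − 28 Hz = 6 Hz.
8 Hz ≤ fs/2 = 17 Hz, passes unchanged.
50 Hz mod fs = 16 Hz.
16 Hz ≤ fs/2 = 17 Hz, appears at 16 Hz.
62 Hz and 108 Hz both map to 6 Hz.

62 Hz, 108 Hz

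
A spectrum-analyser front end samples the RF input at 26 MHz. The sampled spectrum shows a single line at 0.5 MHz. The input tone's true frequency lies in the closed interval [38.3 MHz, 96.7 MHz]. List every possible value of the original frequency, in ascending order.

Frequencies that alias to 0.5 MHz are k·fs ± 0.5 MHz for integer k ≥ 0.
k=0: 0.5 MHz.
k=1: 25.5 MHz, 26.5 MHz.
k=2: 51.5 MHz, 52.5 MHz.
k=3: 77.5 MHz, 78.5 MHz.
k=4: 103.5 MHz, 104.5 MHz.
Within [38.3 MHz, 96.7 MHz]: 51.5 MHz, 52.5 MHz, 77.5 MHz, 78.5 MHz.

51.5 MHz, 52.5 MHz, 77.5 MHz, 78.5 MHz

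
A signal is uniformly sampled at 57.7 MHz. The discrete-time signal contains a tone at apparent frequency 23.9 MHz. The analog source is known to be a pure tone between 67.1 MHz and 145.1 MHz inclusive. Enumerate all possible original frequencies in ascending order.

Frequencies that alias to 23.9 MHz are k·fs ± 23.9 MHz for integer k ≥ 0.
k=0: 23.9 MHz.
k=1: 33.8 MHz, 81.6 MHz.
k=2: 91.5 MHz, 139.3 MHz.
k=3: 149.2 MHz, 197 MHz.
Within [67.1 MHz, 145.1 MHz]: 81.6 MHz, 91.5 MHz, 139.3 MHz.

81.6 MHz, 91.5 MHz, 139.3 MHz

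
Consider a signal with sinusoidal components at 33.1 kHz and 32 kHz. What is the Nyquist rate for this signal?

Highest-frequency component: 33.1 kHz.
Nyquist rate = 2 × 33.1 kHz = 66.2 kHz.

66.2 kHz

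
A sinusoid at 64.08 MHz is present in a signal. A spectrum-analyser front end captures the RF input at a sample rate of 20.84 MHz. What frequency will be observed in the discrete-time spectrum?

1.56 MHz

64.08 MHz mod fs = 1.56 MHz.
1.56 MHz ≤ fs/2 = 10.42 MHz, appears at 1.56 MHz.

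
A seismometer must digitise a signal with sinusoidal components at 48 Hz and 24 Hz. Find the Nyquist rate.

Highest-frequency component: 48 Hz.
Nyquist rate = 2 × 48 Hz = 96 Hz.

96 Hz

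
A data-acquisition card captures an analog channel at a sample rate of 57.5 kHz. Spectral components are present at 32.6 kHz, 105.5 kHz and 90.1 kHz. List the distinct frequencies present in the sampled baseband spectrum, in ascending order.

fs/2 = 28.75 kHz.
32.6 kHz > fs/2 = 28.75 kHz, folds to fs − 32.6 kHz = 24.9 kHz.
105.5 kHz mod fs = 48 kHz.
48 kHz > fs/2 = 28.75 kHz, folds to fs − 48 kHz = 9.5 kHz.
90.1 kHz mod fs = 32.6 kHz.
32.6 kHz > fs/2 = 28.75 kHz, folds to fs − 32.6 kHz = 24.9 kHz.
Distinct values: {9.5 kHz, 24.9 kHz}.

9.5 kHz, 24.9 kHz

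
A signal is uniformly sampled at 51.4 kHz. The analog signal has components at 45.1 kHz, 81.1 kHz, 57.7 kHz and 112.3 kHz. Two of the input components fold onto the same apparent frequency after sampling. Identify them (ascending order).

45.1 kHz, 57.7 kHz

fs/2 = 25.7 kHz.
45.1 kHz > fs/2 = 25.7 kHz, folds to fs − 45.1 kHz = 6.3 kHz.
81.1 kHz mod fs = 29.7 kHz.
29.7 kHz > fs/2 = 25.7 kHz, folds to fs − 29.7 kHz = 21.7 kHz.
57.7 kHz mod fs = 6.3 kHz.
6.3 kHz ≤ fs/2 = 25.7 kHz, appears at 6.3 kHz.
112.3 kHz mod fs = 9.5 kHz.
9.5 kHz ≤ fs/2 = 25.7 kHz, appears at 9.5 kHz.
45.1 kHz and 57.7 kHz both map to 6.3 kHz.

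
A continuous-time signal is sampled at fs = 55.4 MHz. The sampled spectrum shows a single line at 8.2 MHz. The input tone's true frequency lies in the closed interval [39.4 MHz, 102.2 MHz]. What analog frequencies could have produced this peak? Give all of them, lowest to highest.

Frequencies that alias to 8.2 MHz are k·fs ± 8.2 MHz for integer k ≥ 0.
k=0: 8.2 MHz.
k=1: 47.2 MHz, 63.6 MHz.
k=2: 102.6 MHz, 119 MHz.
Within [39.4 MHz, 102.2 MHz]: 47.2 MHz, 63.6 MHz.

47.2 MHz, 63.6 MHz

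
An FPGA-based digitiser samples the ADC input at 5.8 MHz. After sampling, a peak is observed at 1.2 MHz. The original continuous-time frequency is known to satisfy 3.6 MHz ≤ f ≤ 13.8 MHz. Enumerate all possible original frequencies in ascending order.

Frequencies that alias to 1.2 MHz are k·fs ± 1.2 MHz for integer k ≥ 0.
k=0: 1.2 MHz.
k=1: 4.6 MHz, 7 MHz.
k=2: 10.4 MHz, 12.8 MHz.
k=3: 16.2 MHz, 18.6 MHz.
Within [3.6 MHz, 13.8 MHz]: 4.6 MHz, 7 MHz, 10.4 MHz, 12.8 MHz.

4.6 MHz, 7 MHz, 10.4 MHz, 12.8 MHz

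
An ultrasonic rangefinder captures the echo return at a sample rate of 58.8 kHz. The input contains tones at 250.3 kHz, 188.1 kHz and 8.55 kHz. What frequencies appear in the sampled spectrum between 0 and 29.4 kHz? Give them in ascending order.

8.55 kHz, 11.7 kHz, 15.1 kHz

fs/2 = 29.4 kHz.
250.3 kHz mod fs = 15.1 kHz.
15.1 kHz ≤ fs/2 = 29.4 kHz, appears at 15.1 kHz.
188.1 kHz mod fs = 11.7 kHz.
11.7 kHz ≤ fs/2 = 29.4 kHz, appears at 11.7 kHz.
8.55 kHz ≤ fs/2 = 29.4 kHz, passes unchanged.
Distinct values: {8.55 kHz, 11.7 kHz, 15.1 kHz}.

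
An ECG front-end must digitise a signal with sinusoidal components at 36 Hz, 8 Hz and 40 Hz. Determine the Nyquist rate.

80 Hz

Highest-frequency component: 40 Hz.
Nyquist rate = 2 × 40 Hz = 80 Hz.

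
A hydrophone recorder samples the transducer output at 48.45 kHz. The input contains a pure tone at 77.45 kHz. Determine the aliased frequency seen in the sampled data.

19.45 kHz

77.45 kHz mod fs = 29 kHz.
29 kHz > fs/2 = 24.225 kHz, folds to fs − 29 kHz = 19.45 kHz.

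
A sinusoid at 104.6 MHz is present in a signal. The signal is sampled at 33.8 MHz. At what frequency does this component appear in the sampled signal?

3.2 MHz

104.6 MHz mod fs = 3.2 MHz.
3.2 MHz ≤ fs/2 = 16.9 MHz, appears at 3.2 MHz.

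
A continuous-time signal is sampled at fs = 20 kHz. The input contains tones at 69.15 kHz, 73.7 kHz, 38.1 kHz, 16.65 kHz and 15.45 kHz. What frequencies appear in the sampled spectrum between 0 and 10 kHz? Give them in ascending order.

fs/2 = 10 kHz.
69.15 kHz mod fs = 9.15 kHz.
9.15 kHz ≤ fs/2 = 10 kHz, appears at 9.15 kHz.
73.7 kHz mod fs = 13.7 kHz.
13.7 kHz > fs/2 = 10 kHz, folds to fs − 13.7 kHz = 6.3 kHz.
38.1 kHz mod fs = 18.1 kHz.
18.1 kHz > fs/2 = 10 kHz, folds to fs − 18.1 kHz = 1.9 kHz.
16.65 kHz > fs/2 = 10 kHz, folds to fs − 16.65 kHz = 3.35 kHz.
15.45 kHz > fs/2 = 10 kHz, folds to fs − 15.45 kHz = 4.55 kHz.
Distinct values: {1.9 kHz, 3.35 kHz, 4.55 kHz, 6.3 kHz, 9.15 kHz}.

1.9 kHz, 3.35 kHz, 4.55 kHz, 6.3 kHz, 9.15 kHz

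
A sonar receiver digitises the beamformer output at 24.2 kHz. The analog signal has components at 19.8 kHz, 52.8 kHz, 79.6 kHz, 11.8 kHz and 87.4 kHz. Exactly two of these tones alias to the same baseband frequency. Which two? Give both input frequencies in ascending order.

fs/2 = 12.1 kHz.
19.8 kHz > fs/2 = 12.1 kHz, folds to fs − 19.8 kHz = 4.4 kHz.
52.8 kHz mod fs = 4.4 kHz.
4.4 kHz ≤ fs/2 = 12.1 kHz, appears at 4.4 kHz.
79.6 kHz mod fs = 7 kHz.
7 kHz ≤ fs/2 = 12.1 kHz, appears at 7 kHz.
11.8 kHz ≤ fs/2 = 12.1 kHz, passes unchanged.
87.4 kHz mod fs = 14.8 kHz.
14.8 kHz > fs/2 = 12.1 kHz, folds to fs − 14.8 kHz = 9.4 kHz.
19.8 kHz and 52.8 kHz both map to 4.4 kHz.

19.8 kHz, 52.8 kHz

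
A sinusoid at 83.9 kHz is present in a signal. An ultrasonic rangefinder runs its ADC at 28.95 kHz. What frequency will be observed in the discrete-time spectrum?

83.9 kHz mod fs = 26 kHz.
26 kHz > fs/2 = 14.475 kHz, folds to fs − 26 kHz = 2.95 kHz.

2.95 kHz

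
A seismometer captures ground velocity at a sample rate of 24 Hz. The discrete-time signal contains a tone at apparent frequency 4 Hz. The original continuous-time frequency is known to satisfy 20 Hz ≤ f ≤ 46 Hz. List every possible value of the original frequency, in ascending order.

Frequencies that alias to 4 Hz are k·fs ± 4 Hz for integer k ≥ 0.
k=0: 4 Hz.
k=1: 20 Hz, 28 Hz.
k=2: 44 Hz, 52 Hz.
k=3: 68 Hz, 76 Hz.
Within [20 Hz, 46 Hz]: 20 Hz, 28 Hz, 44 Hz.

20 Hz, 28 Hz, 44 Hz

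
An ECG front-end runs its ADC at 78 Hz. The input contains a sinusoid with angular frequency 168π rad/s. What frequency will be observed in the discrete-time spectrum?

6 Hz

ω = 168π rad/s → f = ω/(2π) = 84 Hz.
84 Hz mod fs = 6 Hz.
6 Hz ≤ fs/2 = 39 Hz, appears at 6 Hz.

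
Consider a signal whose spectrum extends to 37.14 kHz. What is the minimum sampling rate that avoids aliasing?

74.28 kHz

Nyquist rate = 2 × 37.14 kHz = 74.28 kHz.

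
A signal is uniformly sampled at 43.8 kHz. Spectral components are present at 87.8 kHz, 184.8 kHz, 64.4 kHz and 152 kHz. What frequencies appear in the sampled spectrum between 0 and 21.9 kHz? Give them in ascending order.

0.2 kHz, 9.6 kHz, 20.6 kHz

fs/2 = 21.9 kHz.
87.8 kHz mod fs = 0.2 kHz.
0.2 kHz ≤ fs/2 = 21.9 kHz, appears at 0.2 kHz.
184.8 kHz mod fs = 9.6 kHz.
9.6 kHz ≤ fs/2 = 21.9 kHz, appears at 9.6 kHz.
64.4 kHz mod fs = 20.6 kHz.
20.6 kHz ≤ fs/2 = 21.9 kHz, appears at 20.6 kHz.
152 kHz mod fs = 20.6 kHz.
20.6 kHz ≤ fs/2 = 21.9 kHz, appears at 20.6 kHz.
Distinct values: {0.2 kHz, 9.6 kHz, 20.6 kHz}.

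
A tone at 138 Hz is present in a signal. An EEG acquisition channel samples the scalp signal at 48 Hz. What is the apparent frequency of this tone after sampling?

138 Hz mod fs = 42 Hz.
42 Hz > fs/2 = 24 Hz, folds to fs − 42 Hz = 6 Hz.

6 Hz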